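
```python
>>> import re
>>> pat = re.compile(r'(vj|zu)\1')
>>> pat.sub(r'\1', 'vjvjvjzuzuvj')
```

'vjvjzuvj'

`\1` is not a pattern — it's the concrete string captured by group 1, re-applied verbatim.
The replacement refers to a captured group, so each match is rewritten using its own captured text.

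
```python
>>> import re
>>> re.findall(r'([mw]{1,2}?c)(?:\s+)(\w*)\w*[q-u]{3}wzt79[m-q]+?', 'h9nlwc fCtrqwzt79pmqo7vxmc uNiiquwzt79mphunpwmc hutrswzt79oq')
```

Pattern: 1 to 2 of one of [mw] (lazy), then a literal 'c' (captured); then one or more of whitespace (non-capturing group); then zero or more of a word character (captured); then zero or more of a word character, then exactly 3 of a character in [q-u]; then the literal 'wzt', then the literal '79', then one or more of a character in [m-q] (lazy).
Walking the string: at [4:18] match 'wc fCtrqwzt79p', groups = ('wc', 'fC'); at [44:59] match 'wmc hutrswzt79o', groups = ('wmc', 'hu').
With 2 capturing groups, `findall` returns a 2-tuple per match.

[('wc', 'fC'), ('wmc', 'hu')]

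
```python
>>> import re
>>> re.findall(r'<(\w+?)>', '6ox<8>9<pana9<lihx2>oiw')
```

['8', 'lihx2']

Walking the string: at [3:6] match '<8>', group 1 = '8'; at [13:20] match '<lihx2>', group 1 = 'lihx2'.
`findall` collects group 1 from each match (2 total).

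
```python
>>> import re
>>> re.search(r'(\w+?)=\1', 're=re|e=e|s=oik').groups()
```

('re',)

The match spans [0:5] → 're=re'.
Captured: group 1 = 're'.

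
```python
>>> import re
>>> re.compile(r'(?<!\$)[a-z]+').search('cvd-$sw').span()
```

(0, 3)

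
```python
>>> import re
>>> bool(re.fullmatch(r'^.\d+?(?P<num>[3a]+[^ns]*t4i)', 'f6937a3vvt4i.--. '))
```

False

The pattern matches anchored at the start of the string; then any character, then one or more of a digit (lazy); then one or more of one of [3a], then zero or more of any character except [ns], then the literal 't4i' (captured as 'num').
`re.fullmatch` requires the pattern to consume the entire string.
Here the pattern can't cover the whole string, so the call returns None, and `bool(None)` is False.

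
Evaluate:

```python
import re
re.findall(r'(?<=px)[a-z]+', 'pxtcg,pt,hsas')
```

['tcg']

Lookahead/lookbehind check context without consuming it, so the matched span excludes the asserted characters.
Scanning left to right: at [2:5] → 'tcg'.
No capturing groups, so `findall` returns the 1 full match string.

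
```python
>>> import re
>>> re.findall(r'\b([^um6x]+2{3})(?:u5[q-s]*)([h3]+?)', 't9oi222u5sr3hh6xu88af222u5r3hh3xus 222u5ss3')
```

This matches a word boundary (`\b`, zero-width); then one or more of any character except [um6x], then exactly 3 of a literal '2' (captured); then the literal 'u5', then zero or more of a character in [q-s] (non-capturing group); then one or more of one of [h3] (lazy) (captured).
Lazy quantifiers expand one character at a time until the remainder of the pattern can match.
Walking the string: at [0:12] match 't9oi222u5sr3', groups = ('t9oi222', '3'); at [34:43] match ' 222u5ss3', groups = (' 222', '3').
2 groups means each result is a tuple of 2 captured strings — 2 here.

[('t9oi222', '3'), (' 222', '3')]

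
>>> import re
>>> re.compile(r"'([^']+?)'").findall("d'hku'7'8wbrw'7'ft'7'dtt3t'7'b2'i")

`findall` collects group 1 from each match (5 total).

['hku', '8wbrw', 'ft', 'dtt3t', 'b2']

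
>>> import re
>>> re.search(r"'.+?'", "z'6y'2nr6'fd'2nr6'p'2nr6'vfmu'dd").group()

"'6y'"

The match spans [1:5] → "'6y'".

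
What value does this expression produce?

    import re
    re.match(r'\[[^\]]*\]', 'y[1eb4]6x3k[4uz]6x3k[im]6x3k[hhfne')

None

`match` is anchored at position 0; if the pattern doesn't fit there, it returns None.
Here the string doesn't start with a match, so the call returns None.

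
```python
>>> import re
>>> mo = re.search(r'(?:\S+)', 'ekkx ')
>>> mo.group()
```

Pattern: one or more of a non-whitespace character (non-capturing group).
`re.search` tries every starting position until one works.
The match spans [0:4] → 'ekkx'.

'ekkx'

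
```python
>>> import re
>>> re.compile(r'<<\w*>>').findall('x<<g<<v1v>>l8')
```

Scanning left to right: at [4:11] → '<<v1v>>'.
No capturing groups, so `findall` returns the 1 full match string.

['<<v1v>>']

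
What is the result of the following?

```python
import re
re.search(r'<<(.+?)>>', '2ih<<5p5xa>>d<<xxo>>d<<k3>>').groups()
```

The match spans [3:12] → '<<5p5xa>>'.
Captured: group 1 = '5p5xa'.

('5p5xa',)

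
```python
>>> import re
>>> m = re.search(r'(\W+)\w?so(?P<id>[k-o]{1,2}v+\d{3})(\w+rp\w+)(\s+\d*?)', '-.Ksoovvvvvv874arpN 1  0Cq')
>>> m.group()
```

'-.Ksoovvvvvv874arpN '

The match spans [0:20] → '-.Ksoovvvvvv874arpN '.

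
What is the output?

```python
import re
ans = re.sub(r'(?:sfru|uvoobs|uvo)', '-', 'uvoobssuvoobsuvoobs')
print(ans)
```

-s--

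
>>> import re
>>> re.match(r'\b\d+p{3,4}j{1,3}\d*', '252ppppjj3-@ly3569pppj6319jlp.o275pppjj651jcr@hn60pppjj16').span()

(0, 10)

This matches a word boundary (`\b`, zero-width); then one or more of a digit; then 3 to 4 of a literal 'p', then 1 to 3 of a literal 'j', then zero or more of a digit.
`re.match` only tries the pattern at the start of the string.
The match spans [0:10] → '252ppppjj3'.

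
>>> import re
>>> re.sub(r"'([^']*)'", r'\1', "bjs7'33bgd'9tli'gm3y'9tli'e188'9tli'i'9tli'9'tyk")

Each match is replaced using the text its own group 1 captured.

'bjs733bgd9tligm3y9tlie1889tlii9tli9tyk'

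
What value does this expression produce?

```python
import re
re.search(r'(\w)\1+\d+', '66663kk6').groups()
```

The match spans [0:5] → '66663'.
Captured: group 1 = '6'.

('6',)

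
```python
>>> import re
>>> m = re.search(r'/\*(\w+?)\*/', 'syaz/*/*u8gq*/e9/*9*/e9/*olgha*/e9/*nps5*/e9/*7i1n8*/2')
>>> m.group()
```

'/*u8gq*/'

`re.search` scans for the first position where the pattern succeeds.
The match spans [6:14] → '/*u8gq*/'.
Captured: group 1 = 'u8gq'.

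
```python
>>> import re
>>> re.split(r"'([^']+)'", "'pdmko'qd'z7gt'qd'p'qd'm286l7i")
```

Matches to split on: at [0:7] → "'pdmko'"; at [9:15] → "'z7gt'"; at [17:20] → "'p'".
`re.split` interleaves the captured-group text with the surrounding fragments.

['', 'pdmko', 'qd', 'z7gt', 'qd', 'p', "qd'm286l7i"]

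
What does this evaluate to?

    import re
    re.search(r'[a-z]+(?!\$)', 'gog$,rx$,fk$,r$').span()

(0, 2)

A negative assertion filters positions out without eating any characters.
Unlike `match`, `search` isn't anchored — it looks for the pattern anywhere in the string.
The match spans [0:2] → 'go'.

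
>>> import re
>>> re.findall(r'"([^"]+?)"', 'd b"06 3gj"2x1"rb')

['06 3gj']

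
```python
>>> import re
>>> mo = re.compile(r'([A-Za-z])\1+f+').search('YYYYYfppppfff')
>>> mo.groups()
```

('Y',)

After group 1 captures some text, `\1` only succeeds where that same text appears again.
`search` walks the string left to right and returns the first match it finds.
The match spans [0:6] → 'YYYYYf'.
Captured: group 1 = 'Y'.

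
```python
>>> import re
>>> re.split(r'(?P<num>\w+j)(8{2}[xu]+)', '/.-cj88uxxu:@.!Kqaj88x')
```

['/.-', 'cj', '88uxxu', ':@.!', 'Kqaj', '88x', '']

Pattern: one or more of a word character, then the literal 'j' (captured as 'num'); then exactly 2 of a literal '8', then one or more of one of [xu] (captured).
Matches to split on: at [3:11] → 'cj88uxxu'; at [15:22] → 'Kqaj88x'.
With a capturing group present, the delimiter's captured portion is kept in the result list.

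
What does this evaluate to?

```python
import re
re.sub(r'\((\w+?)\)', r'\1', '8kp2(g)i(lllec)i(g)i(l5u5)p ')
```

`\1` in the replacement pulls in group 1's text for each match.

'8kp2gilllecigil5u5p '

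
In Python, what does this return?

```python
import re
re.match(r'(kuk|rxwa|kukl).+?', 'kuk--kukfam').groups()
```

('kuk',)

The match spans [0:4] → 'kuk-'.
Captured: group 1 = 'kuk'.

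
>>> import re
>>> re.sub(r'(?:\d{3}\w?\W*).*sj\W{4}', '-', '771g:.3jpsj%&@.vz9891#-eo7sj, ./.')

'-.'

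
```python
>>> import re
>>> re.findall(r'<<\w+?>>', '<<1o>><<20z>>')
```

Matches: at [0:6] → '<<1o>>'; at [6:13] → '<<20z>>'.
No capturing groups, so `findall` returns the 2 full match strings.

['<<1o>>', '<<20z>>']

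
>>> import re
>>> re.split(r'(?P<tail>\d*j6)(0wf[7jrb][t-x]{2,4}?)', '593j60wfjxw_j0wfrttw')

['', '593j6', '0wfjxw', '_j0wfrttw']

This matches zero or more of a digit, then the literal 'j6' (captured as 'tail'); then the literal '0wf', then one of [7jrb], then 2 to 4 of a character in [t-x] (lazy) (captured).
Because the pattern has a capturing group, `split` also inserts each captured text between the pieces.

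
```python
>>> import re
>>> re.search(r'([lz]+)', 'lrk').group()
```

The match spans [0:1] → 'l'.

'l'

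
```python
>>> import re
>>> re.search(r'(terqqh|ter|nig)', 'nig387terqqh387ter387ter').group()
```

The match spans [0:3] → 'nig'.

'nig'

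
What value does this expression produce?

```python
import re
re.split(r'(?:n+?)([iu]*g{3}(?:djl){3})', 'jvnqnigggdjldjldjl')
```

['jvnq', 'igggdjldjldjl', '']

Pattern: one or more of a literal 'n' (lazy) (non-capturing group); then zero or more of one of [iu], then exactly 3 of the literal 'g', then the literal 'djl' repeated 3 times (captured).
Matches to split on: at [4:18] → 'nigggdjldjldjl'.
`re.split` interleaves the captured-group text with the surrounding fragments.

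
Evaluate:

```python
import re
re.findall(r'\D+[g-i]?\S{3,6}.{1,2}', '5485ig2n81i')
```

['ig2n81i']

With no groups in the pattern, `findall` gives back each whole match — 1 here.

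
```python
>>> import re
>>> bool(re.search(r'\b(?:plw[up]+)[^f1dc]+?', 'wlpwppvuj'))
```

This matches a word boundary (`\b`, zero-width); then the literal 'plw', then one or more of one of [up] (non-capturing group); then one or more of any character except [f1dc] (lazy).
`re.search` scans for the first position where the pattern succeeds.
Here the pattern never matches, so the call returns None, and `bool(None)` is False.

False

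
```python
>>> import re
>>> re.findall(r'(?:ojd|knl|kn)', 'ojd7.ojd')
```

['ojd', 'ojd']

Scanning left to right: at [0:3] → 'ojd'; at [5:8] → 'ojd'.
No capturing groups, so `findall` returns the 2 full match strings.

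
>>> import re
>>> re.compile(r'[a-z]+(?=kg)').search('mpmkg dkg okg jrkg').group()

Because the assertion is zero-width, the text it checks is not consumed and won't appear in the result.
The match spans [0:3] → 'mpm'.

'mpm'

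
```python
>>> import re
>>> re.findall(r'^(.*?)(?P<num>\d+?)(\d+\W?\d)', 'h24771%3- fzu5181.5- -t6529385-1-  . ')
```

Pattern: anchored at the start of the string; then zero or more of any character (lazy) (captured); then one or more of a digit (lazy) (captured as 'num'); then one or more of a digit, then optionally a non-word character, then a digit (captured).
Matches: at [0:8] match 'h24771%3', groups = ('h', '2', '4771%3').
`findall` packs the 3 group values into a tuple for every match.

[('h', '2', '4771%3')]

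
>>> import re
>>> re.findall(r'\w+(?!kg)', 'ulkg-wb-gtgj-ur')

The negative lookaround is zero-width — it rules out positions where the adjacent text would match, without consuming anything.
Scanning left to right: at [0:4] → 'ulkg'; at [5:7] → 'wb'; at [8:12] → 'gtgj'; at [13:15] → 'ur'.
Since nothing is captured, `findall` lists the 4 matched substrings directly.

['ulkg', 'wb', 'gtgj', 'ur']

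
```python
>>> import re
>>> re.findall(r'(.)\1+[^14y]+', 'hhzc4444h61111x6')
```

['h', '4', '1']

`\1` has to match the exact text group 1 already captured.
`findall` collects group 1 from each match (3 total).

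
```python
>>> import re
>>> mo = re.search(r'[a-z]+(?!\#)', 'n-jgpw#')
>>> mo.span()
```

(0, 1)

The negative lookahead/lookbehind blocks any match where the forbidden context is present.
`re.search` tries every starting position until one works.
The match spans [0:1] → 'n'.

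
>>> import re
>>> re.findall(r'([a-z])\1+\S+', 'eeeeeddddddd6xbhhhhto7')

['e']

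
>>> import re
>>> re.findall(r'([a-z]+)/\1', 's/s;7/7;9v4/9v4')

After group 1 captures some text, `\1` only succeeds where that same text appears again.
With a single group, `findall` returns only what that group captured — 1 item.

['s']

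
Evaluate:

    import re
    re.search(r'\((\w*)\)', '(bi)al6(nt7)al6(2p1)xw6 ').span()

`re.search` tries every starting position until one works.
The match spans [0:4] → '(bi)'.
Captured: group 1 = 'bi'.

(0, 4)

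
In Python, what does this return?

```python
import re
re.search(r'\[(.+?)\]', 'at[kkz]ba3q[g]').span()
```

(2, 7)

A non-greedy quantifier consumes as few characters as it can — just enough that the remainder of the pattern still matches from where it stops; whatever follows it matches normally.
The match spans [2:7] → '[kkz]'.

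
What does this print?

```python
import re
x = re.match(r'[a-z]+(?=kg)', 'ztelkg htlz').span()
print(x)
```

(0, 4)

The lookaround is zero-width — it requires the adjacent text to match without consuming it, so the asserted text isn't part of the match.
With `match`, the pattern is implicitly anchored at the beginning.
The match spans [0:4] → 'ztel'.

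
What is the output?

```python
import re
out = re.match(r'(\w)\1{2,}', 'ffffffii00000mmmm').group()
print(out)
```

ffffff

`\1` is not a pattern — it's the concrete string captured by group 1, re-applied verbatim.
`re.match` only tries the pattern at the start of the string.
The match spans [0:6] → 'ffffff'.
Captured: group 1 = 'f'.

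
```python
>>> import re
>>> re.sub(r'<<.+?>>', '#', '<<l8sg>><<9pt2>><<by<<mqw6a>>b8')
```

The `?` after the quantifier makes it lazy — it takes as little as possible before letting the rest of the pattern try.
Every occurrence is swapped for '#'.

'###b8'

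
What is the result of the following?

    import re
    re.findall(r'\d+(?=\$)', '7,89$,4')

Because the assertion is zero-width, the text it checks is not consumed and won't appear in the result.
Scanning left to right: at [2:4] → '89'.
`findall` yields the raw match text (1 of them) because the pattern has no groups.

['89']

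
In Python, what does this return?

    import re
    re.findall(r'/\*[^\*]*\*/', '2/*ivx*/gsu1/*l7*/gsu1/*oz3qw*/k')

['/*ivx*/', '/*l7*/', '/*oz3qw*/']

Scanning left to right: at [1:8] → '/*ivx*/'; at [12:18] → '/*l7*/'; at [22:31] → '/*oz3qw*/'.
`findall` yields the raw match text (3 of them) because the pattern has no groups.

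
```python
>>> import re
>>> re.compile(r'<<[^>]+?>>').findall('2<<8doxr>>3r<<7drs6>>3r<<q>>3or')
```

['<<8doxr>>', '<<7drs6>>', '<<q>>']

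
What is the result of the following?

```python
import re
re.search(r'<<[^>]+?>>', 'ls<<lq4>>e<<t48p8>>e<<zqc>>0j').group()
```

The match spans [2:9] → '<<lq4>>'.

'<<lq4>>'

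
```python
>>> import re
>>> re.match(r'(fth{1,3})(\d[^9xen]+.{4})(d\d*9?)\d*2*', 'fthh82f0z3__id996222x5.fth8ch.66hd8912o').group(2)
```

The match spans [0:20] → 'fthh82f0z3__id996222'.
Captured: group 1 = 'fthh', group 2 = '82f0z3__i', group 3 = 'd996222'.

'82f0z3__i'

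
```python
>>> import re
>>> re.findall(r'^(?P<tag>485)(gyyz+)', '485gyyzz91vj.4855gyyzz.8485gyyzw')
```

With 2 capturing groups, `findall` returns a 2-tuple per match.

[('485', 'gyyzz')]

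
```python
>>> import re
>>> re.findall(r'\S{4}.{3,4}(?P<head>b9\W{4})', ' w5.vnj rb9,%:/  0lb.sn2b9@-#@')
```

['b9,%:/', 'b9@-#@']

The pattern matches exactly 4 of a non-whitespace character, then 3 to 4 of any character; then the literal 'b9', then exactly 4 of a non-word character (captured as 'head').
Scanning left to right: at [1:15] match 'w5.vnj rb9,%:/', group 1 = 'b9,%:/'; at [17:30] match '0lb.sn2b9@-#@', group 1 = 'b9@-#@'.
`findall` collects group 1 from each match (2 total).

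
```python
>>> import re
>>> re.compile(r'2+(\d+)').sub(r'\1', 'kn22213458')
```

'kn13458'

This matches one or more of a literal '2'; then one or more of a digit (captured).
Matches: at [2:10] → '22213458'.
The replacement refers to a captured group, so each match is rewritten using its own captured text.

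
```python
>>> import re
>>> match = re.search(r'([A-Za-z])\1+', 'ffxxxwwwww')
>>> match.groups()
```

('f',)

`\1` is not a pattern — it's the concrete string captured by group 1, re-applied verbatim.
`re.search` scans for the first position where the pattern succeeds.
The match spans [0:2] → 'ff'.
Captured: group 1 = 'f'.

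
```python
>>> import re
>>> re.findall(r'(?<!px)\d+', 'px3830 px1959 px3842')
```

['830', '959', '842']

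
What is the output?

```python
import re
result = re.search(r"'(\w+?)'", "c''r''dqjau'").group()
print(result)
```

'r'

`re.search` scans for the first position where the pattern succeeds.
The match spans [2:5] → "'r'".
Captured: group 1 = 'r'.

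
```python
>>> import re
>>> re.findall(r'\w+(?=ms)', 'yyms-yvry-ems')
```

The lookaround is zero-width — it requires the adjacent text to match without consuming it, so the asserted text isn't part of the match.
No capturing groups, so `findall` returns the 2 full match strings.

['yy', 'e']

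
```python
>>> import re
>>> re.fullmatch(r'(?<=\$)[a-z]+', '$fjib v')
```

Lookahead/lookbehind check context without consuming it, so the matched span excludes the asserted characters.
`re.fullmatch` requires the pattern to consume the entire string.
Here there's no way to consume every character, so the call returns None.

None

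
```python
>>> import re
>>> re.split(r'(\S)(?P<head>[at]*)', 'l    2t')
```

['', 'l', '', '    ', '2', 't', '']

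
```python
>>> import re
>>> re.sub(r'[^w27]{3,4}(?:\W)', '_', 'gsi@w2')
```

'_w2'

The pattern matches 3 to 4 of any character except [w27]; then a non-word character (non-capturing group).
Matches: at [0:4] → 'gsi@'.
Every occurrence is swapped for '_'.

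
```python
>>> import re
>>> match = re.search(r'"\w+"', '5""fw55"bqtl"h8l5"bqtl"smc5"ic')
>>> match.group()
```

'"fw55"'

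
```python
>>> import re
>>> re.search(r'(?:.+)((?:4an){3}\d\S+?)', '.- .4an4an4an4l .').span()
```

(0, 15)

This matches one or more of any character (non-capturing group); then the literal '4an' repeated 3 times, then a digit, then one or more of a non-whitespace character (lazy) (captured).
`re.search` tries every starting position until one works.
The match spans [0:15] → '.- .4an4an4an4l'.
Captured: group 1 = '4an4an4an4l'.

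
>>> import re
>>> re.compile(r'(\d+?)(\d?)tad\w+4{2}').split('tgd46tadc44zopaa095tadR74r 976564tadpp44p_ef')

['tgd', '4', '6', 'zopaa095tadR74r ', '97656', '4', 'p_ef']

With the lazy modifier that quantifier settles for the fewest repetitions that let the rest of the pattern succeed (the atoms after it are unaffected and can still be greedy).
The group in the pattern means `split` returns the separators' captures alongside the pieces.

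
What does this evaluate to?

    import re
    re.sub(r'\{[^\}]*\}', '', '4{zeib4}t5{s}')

'4t5'

Matches: at [1:8] → '{zeib4}'; at [10:13] → '{s}'.
Every occurrence is swapped for ''.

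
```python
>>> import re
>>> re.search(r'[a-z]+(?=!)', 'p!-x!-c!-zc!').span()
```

Lookahead/lookbehind check context without consuming it, so the matched span excludes the asserted characters.
Unlike `match`, `search` isn't anchored — it looks for the pattern anywhere in the string.
The match spans [0:1] → 'p'.

(0, 1)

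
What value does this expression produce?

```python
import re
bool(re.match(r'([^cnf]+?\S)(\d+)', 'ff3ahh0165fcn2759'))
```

The pattern matches one or more of any character except [cnf] (lazy), then a non-whitespace character (captured); then one or more of a digit (captured).
`match` is anchored at position 0; if the pattern doesn't fit there, it returns None.
Here position 0 doesn't satisfy it, so the call returns None, and `bool(None)` is False.

False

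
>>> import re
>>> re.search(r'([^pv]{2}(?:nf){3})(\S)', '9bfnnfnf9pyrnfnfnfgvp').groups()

The match spans [10:19] → 'yrnfnfnfg'.
Captured: group 1 = 'yrnfnfnf', group 2 = 'g'.

('yrnfnfnf', 'g')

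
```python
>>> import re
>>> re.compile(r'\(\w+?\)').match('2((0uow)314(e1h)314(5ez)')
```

`match` is anchored at position 0; if the pattern doesn't fit there, it returns None.
Here the string doesn't start with a match, so the call returns None.

None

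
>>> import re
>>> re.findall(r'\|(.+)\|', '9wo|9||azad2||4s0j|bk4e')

['9||azad2||4s0j']

`findall` collects group 1 from the one match (1 total).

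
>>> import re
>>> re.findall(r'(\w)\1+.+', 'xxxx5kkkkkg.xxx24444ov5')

`\1` has to match the exact text group 1 already captured.
Walking the string: at [0:23] match 'xxxx5kkkkkg.xxx24444ov5', group 1 = 'x'.
Because there's exactly one group, `findall` drops the full match and keeps group 1 from the one hit.

['x']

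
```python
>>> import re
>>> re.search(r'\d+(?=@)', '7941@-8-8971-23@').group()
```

The `(?=…)`/`(?<=…)` assertion just peeks at neighbouring text; it doesn't advance the match position.
The match spans [0:4] → '7941'.

'7941'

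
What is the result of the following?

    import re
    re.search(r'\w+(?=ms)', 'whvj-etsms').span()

(5, 8)

The positive lookaround only admits positions where the adjacent text matches; those characters stay outside the span.
The match spans [5:8] → 'ets'.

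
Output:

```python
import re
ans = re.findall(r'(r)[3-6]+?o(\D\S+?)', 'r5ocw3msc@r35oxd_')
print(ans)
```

[('r', 'cw'), ('r', 'xd')]

Pattern: a literal 'r' (captured); then one or more of a character in [3-6] (lazy), then a literal 'o'; then a non-digit, then one or more of a non-whitespace character (lazy) (captured).
Scanning left to right: at [0:5] match 'r5ocw', groups = ('r', 'cw'); at [10:16] match 'r35oxd', groups = ('r', 'xd').
2 groups means each result is a tuple of 2 captured strings — 2 here.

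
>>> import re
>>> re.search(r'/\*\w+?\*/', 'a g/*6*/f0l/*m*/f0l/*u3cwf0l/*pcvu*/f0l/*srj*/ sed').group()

`search` walks the string left to right and returns the first match it finds.
The match spans [3:8] → '/*6*/'.

'/*6*/'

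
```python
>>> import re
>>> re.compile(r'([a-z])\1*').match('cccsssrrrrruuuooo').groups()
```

`\1` has to match the exact text group 1 already captured.
`match` is anchored at position 0; if the pattern doesn't fit there, it returns None.
The match spans [0:3] → 'ccc'.
Captured: group 1 = 'c'.

('c',)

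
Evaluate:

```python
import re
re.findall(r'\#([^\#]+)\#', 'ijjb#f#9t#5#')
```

With a single group, `findall` returns only what that group captured — 2 items.

['f', '5']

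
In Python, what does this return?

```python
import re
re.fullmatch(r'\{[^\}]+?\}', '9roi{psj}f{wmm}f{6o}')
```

None

`re.fullmatch` requires the pattern to consume the entire string.
Here the pattern can't cover the whole string, so the call returns None.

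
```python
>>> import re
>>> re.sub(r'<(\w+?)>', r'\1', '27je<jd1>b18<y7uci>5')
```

'27jejd1b18y7uci5'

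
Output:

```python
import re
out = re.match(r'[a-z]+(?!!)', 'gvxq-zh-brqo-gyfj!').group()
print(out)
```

gvxq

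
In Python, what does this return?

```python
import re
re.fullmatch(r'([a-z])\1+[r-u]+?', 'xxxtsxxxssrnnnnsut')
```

None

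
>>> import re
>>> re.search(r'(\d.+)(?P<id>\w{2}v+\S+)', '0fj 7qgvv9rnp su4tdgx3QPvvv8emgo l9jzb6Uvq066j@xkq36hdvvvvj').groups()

('0fj 7qgvv9rnp su4tdgx3QPvvv8emgo l9jzb6Uvq066j@xkq36hdv', 'vvvj')

The match spans [0:59] → '0fj 7qgvv9rnp su4tdgx3QPvvv8emgo l9jzb6Uvq066j@xkq36hdvvvvj'.
Captured: group 1 = '0fj 7qgvv9rnp su4tdgx3QPvvv8emgo l9jzb6Uvq066j@xkq36hdv', group 2 = 'vvvj'.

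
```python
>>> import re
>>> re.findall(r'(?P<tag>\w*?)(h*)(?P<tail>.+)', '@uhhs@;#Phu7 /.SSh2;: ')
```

[('', '', '@uhhs@;#Phu7 /.SSh2;: ')]

Pattern: zero or more of a word character (lazy) (captured as 'tag'); then zero or more of a literal 'h' (captured); then one or more of any character (captured as 'tail').
Matches: at [0:22] match '@uhhs@;#Phu7 /.SSh2;: ', groups = ('', '', '@uhhs@;#Phu7 /.SSh2;: ').
Multiple groups make `findall` return tuples — one 3-tuple for the one match.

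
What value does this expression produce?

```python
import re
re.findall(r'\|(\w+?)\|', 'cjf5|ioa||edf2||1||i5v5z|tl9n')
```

['ioa', 'edf2', '1', 'i5v5z']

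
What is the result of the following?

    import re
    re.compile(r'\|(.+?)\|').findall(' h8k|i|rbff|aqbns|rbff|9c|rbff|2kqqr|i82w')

A non-greedy quantifier consumes as few characters as it can — just enough that the remainder of the pattern still matches from where it stops; whatever follows it matches normally.
With a single group, `findall` returns only what that group captured — 4 items.

['i', 'aqbns', '9c', '2kqqr']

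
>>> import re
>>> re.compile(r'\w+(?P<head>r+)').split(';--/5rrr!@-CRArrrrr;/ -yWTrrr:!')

[';--/', 'r', '!@-', 'r', ';/ -', 'r', ':!']

With a capturing group present, the delimiter's captured portion is kept in the result list.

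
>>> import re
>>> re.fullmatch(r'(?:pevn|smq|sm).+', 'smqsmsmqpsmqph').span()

(0, 14)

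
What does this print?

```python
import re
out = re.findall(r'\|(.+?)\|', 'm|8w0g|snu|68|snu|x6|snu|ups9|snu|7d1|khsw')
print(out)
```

`findall` collects group 1 from each match (5 total).

['8w0g', '68', 'x6', 'ups9', '7d1']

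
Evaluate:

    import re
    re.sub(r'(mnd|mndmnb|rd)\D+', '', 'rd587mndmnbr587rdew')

'rd587587'

`sub` substitutes '' at each match site.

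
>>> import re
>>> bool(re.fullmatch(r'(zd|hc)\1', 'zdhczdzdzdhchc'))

`re.fullmatch` is like wrapping the pattern in `^…$` (in single-line mode).
Here the string isn't matched end-to-end, so the call returns None, and `bool(None)` is False.

False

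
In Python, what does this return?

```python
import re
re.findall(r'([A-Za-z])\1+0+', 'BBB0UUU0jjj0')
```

['B', 'U', 'j']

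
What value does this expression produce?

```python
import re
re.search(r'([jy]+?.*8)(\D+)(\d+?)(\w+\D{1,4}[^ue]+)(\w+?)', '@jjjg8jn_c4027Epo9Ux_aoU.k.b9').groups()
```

('jjjg8', 'jn_c', '4', '027Epo9Ux_aoU.k.b', '9')

The match spans [1:29] → 'jjjg8jn_c4027Epo9Ux_aoU.k.b9'.
Captured: group 1 = 'jjjg8', group 2 = 'jn_c', group 3 = '4', group 4 = '027Epo9Ux_aoU.k.b', group 5 = '9'.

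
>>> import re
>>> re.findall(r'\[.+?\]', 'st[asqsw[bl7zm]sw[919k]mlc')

Because the quantifier is non-greedy, it stops expanding at the earliest point where the rest of the pattern can succeed.
Since nothing is captured, `findall` lists the 2 matched substrings directly.

['[asqsw[bl7zm]', '[919k]']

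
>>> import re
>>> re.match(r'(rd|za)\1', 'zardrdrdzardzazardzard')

None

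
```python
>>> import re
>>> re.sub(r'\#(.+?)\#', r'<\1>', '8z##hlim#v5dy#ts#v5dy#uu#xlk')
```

Lazy quantifiers expand one character at a time until the remainder of the pattern can match.
Matches: at [2:9] → '##hlim#'; at [13:17] → '#ts#'; at [21:25] → '#uu#'.
Each match is replaced using the text its own group 1 captured.

'8z<#hlim>v5dy<ts>v5dy<uu>xlk'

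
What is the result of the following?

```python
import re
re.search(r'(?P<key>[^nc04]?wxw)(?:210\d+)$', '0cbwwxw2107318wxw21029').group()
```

The match spans [13:22] → '8wxw21029'.

'8wxw21029'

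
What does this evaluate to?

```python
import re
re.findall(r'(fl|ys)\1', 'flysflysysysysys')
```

['ys', 'ys']

After group 1 captures some text, `\1` only succeeds where that same text appears again.
Walking the string: at [6:10] match 'ysys', group 1 = 'ys'; at [10:14] match 'ysys', group 1 = 'ys'.
With a single group, `findall` returns only what that group captured — 2 items.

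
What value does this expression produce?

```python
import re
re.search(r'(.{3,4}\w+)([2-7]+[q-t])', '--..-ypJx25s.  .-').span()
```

The pattern matches 3 to 4 of any character, then one or more of a word character (captured); then one or more of a character in [2-7], then a character in [q-t] (captured).
`re.search` tries every starting position until one works.
The match spans [1:12] → '-..-ypJx25s'.
Captured: group 1 = '-..-ypJx2', group 2 = '5s'.

(1, 12)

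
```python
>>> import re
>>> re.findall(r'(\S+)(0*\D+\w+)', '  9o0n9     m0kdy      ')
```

Pattern: one or more of a non-whitespace character (captured); then zero or more of a literal '0', then one or more of a non-digit, then one or more of a word character (captured).
Matches: at [2:17] match '9o0n9     m0kdy', groups = ('9o0n9', '     m0kdy').
2 groups means the one result is a tuple of 2 captured strings — 1 here.

[('9o0n9', '     m0kdy')]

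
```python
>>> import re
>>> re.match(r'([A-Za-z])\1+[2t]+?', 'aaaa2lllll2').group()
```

'aaaa2'

A backreference is literal: `\1` must see the identical characters the first group matched.
`re.match` only tries the pattern at the start of the string.
The match spans [0:5] → 'aaaa2'.
Captured: group 1 = 'a'.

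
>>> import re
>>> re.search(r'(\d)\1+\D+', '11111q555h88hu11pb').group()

`\1` has to match the exact text group 1 already captured.
`search` walks the string left to right and returns the first match it finds.
The match spans [0:6] → '11111q'.
Captured: group 1 = '1'.

'11111q'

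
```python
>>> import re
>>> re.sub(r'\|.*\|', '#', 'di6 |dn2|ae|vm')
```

'di6 #vm'

Matches: at [4:12] → '|dn2|ae|'.
Every occurrence is swapped for '#'.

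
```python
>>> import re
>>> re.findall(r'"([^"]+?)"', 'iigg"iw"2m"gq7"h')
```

['iw', 'gq7']

`findall` collects group 1 from each match (2 total).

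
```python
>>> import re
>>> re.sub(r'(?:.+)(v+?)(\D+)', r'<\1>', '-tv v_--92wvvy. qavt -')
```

'<v>'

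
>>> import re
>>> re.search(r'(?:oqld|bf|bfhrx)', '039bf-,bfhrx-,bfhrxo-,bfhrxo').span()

(3, 5)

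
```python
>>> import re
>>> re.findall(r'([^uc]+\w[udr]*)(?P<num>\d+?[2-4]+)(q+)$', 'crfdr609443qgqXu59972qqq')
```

[('rfdr609443qgqXu', '59972', 'qqq')]

Multiple groups make `findall` return tuples — one 3-tuple for the one match.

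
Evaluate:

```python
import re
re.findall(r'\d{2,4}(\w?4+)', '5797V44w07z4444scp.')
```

['V44', 'z4444']

This matches 2 to 4 of a digit; then optionally a word character, then one or more of the literal '4' (captured).
Scanning left to right: at [0:7] match '5797V44', group 1 = 'V44'; at [8:15] match '07z4444', group 1 = 'z4444'.
With a single group, `findall` returns only what that group captured — 2 items.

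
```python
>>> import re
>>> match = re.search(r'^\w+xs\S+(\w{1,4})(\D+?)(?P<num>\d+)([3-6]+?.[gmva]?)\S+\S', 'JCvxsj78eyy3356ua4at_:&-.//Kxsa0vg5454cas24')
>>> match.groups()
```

The match spans [0:43] → 'JCvxsj78eyy3356ua4at_:&-.//Kxsa0vg5454cas24'.
Captured: group 1 = 'v', group 2 = 'g', group 3 = '545', group 4 = '4ca'.

('v', 'g', '545', '4ca')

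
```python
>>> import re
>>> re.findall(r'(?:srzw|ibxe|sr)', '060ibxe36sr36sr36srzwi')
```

['ibxe', 'sr', 'sr', 'srzw']

The regex engine tests alternatives in the order written; an earlier branch that matches wins even if a later one would match more.
With no groups in the pattern, `findall` gives back each whole match — 4 here.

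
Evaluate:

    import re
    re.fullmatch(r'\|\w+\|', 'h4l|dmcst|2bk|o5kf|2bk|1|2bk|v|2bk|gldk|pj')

None

`re.fullmatch` is like wrapping the pattern in `^…$` (in single-line mode).
Here the string isn't matched end-to-end, so the call returns None.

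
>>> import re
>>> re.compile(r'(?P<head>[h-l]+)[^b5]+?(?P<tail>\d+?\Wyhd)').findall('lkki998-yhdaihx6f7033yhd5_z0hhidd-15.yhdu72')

[('lkki', '98-yhd'), ('hhi', '15.yhd')]

Pattern: one or more of a character in [h-l] (captured as 'head'); then one or more of any character except [b5] (lazy); then one or more of a digit (lazy), then a non-word character, then the literal 'yhd' (captured as 'tail').
Because the quantifier is non-greedy, it stops expanding at the earliest point where the rest of the pattern can succeed.
Matches: at [0:11] match 'lkki998-yhd', groups = ('lkki', '98-yhd'); at [28:40] match 'hhidd-15.yhd', groups = ('hhi', '15.yhd').
2 groups means each result is a tuple of 2 captured strings — 2 here.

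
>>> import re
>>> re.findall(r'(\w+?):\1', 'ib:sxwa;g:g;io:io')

['g', 'io']

`\1` is not a pattern — it's the concrete string captured by group 1, re-applied verbatim.
Walking the string: at [8:11] match 'g:g', group 1 = 'g'; at [12:17] match 'io:io', group 1 = 'io'.
One capturing group, so `findall` returns just the captured substring from each match — 2 in all.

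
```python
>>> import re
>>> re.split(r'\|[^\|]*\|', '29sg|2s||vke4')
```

['29sg', '|vke4']

`split` removes every match and returns the 2 fragments in between.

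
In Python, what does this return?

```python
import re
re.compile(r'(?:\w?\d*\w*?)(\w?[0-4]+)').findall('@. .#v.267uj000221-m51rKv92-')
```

A non-greedy quantifier consumes as few characters as it can — just enough that the remainder of the pattern still matches from where it stops; whatever follows it matches normally.
Because there's exactly one group, `findall` drops the full match and keeps group 1 from each hit.

['j000221', '92']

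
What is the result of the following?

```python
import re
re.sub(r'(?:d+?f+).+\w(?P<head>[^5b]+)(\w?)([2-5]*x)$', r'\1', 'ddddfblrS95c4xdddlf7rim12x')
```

'2'

The replacement refers to a captured group, so each match is rewritten using its own captured text.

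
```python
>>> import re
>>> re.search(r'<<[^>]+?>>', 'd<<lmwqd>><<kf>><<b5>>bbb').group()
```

The match spans [1:10] → '<<lmwqd>>'.

'<<lmwqd>>'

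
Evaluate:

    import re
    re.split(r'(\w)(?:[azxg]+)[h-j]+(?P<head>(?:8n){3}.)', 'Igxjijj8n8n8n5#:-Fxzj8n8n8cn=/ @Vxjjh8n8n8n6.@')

The pattern matches a word character (captured); then one or more of one of [azxg] (non-capturing group); then one or more of a character in [h-j]; then the literal '8n' repeated 3 times, then any character (captured as 'head').
The group in the pattern means `split` returns the separators' captures alongside the pieces.

['', 'I', '8n8n8n5', '#:-Fxzj8n8n8cn=/ @', 'V', '8n8n8n6', '.@']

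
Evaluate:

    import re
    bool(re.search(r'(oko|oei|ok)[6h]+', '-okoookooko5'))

Here nothing in the string fits, so the call returns None, and `bool(None)` is False.

False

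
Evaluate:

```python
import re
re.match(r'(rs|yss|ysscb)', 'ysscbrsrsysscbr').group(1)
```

The match spans [0:3] → 'yss'.
Captured: group 1 = 'yss'.

'yss'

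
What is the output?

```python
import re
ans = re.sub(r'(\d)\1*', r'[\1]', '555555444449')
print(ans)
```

After group 1 captures some text, `\1` only succeeds where that same text appears again.
`\1` in the replacement pulls in group 1's text for each match.

[5][4][9]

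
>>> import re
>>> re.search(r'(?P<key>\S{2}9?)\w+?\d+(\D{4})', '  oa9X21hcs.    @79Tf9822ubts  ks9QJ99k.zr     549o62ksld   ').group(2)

'hcs.'

Pattern: exactly 2 of a non-whitespace character, then optionally a literal '9' (captured as 'key'); then one or more of a word character (lazy), then one or more of a digit; then exactly 4 of a non-digit (captured).
Unlike `match`, `search` isn't anchored — it looks for the pattern anywhere in the string.
The match spans [2:12] → 'oa9X21hcs.'.
Captured: group 1 = 'oa9', group 2 = 'hcs.'.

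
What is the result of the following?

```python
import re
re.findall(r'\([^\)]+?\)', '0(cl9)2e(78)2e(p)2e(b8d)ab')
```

With no groups in the pattern, `findall` gives back each whole match — 4 here.

['(cl9)', '(78)', '(p)', '(b8d)']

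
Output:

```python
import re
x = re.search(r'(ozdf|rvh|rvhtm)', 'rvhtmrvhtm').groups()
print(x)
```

('rvh',)

The match spans [0:3] → 'rvh'.
Captured: group 1 = 'rvh'.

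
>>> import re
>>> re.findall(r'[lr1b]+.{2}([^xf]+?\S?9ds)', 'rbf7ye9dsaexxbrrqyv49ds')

['ye9ds', 'v49ds']

`findall` collects group 1 from each match (2 total).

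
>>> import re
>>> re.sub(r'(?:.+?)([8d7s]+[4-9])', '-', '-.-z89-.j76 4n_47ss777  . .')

This matches one or more of any character (lazy) (non-capturing group); then one or more of one of [8d7s], then a character in [4-9] (captured).
Matches: at [0:6] → '-.-z89'; at [6:11] → '-.j76'; at [11:22] → ' 4n_47ss777'.
`sub` substitutes '-' at each match site.

'---  . .'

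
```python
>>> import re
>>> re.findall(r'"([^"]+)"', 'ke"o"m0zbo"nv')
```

Because there's exactly one group, `findall` drops the full match and keeps group 1 from the one hit.

['o']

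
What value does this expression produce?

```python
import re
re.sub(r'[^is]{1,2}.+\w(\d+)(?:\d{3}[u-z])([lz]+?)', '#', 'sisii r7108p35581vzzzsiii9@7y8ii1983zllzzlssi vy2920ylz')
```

With the lazy modifier that quantifier settles for the fewest repetitions that let the rest of the pattern succeed (the atoms after it are unaffected and can still be greedy).
Every occurrence is swapped for '#'.

'sisii#z'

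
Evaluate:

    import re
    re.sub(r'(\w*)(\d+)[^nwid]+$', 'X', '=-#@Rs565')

'=-#@X'

This matches zero or more of a word character (captured); then one or more of a digit (captured); then one or more of any character except [nwid]; then anchored at the end.
Matches: at [4:9] → 'Rs565'.
Every occurrence is swapped for 'X'.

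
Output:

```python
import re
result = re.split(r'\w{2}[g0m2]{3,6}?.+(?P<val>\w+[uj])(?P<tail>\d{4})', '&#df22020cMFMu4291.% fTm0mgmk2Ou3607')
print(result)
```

['&#', 'Ou', '3607', '']

The pattern matches exactly 2 of a word character, then 3 to 6 of one of [g0m2] (lazy); then one or more of any character; then one or more of a word character, then one of [uj] (captured as 'val'); then exactly 4 of a digit (captured as 'tail').
Matches to split on: at [2:36] → 'df22020cMFMu4291.% fTm0mgmk2Ou3607'.
`re.split` interleaves the captured-group text with the surrounding fragments.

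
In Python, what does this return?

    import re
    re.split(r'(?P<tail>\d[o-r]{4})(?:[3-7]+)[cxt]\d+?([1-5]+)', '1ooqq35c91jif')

The pattern matches a digit, then exactly 4 of a character in [o-r] (captured as 'tail'); then one or more of a character in [3-7] (non-capturing group); then one of [cxt], then one or more of a digit (lazy); then one or more of a character in [1-5] (captured).
Matches to split on: at [0:10] → '1ooqq35c91'.
With a capturing group present, the delimiter's captured portion is kept in the result list.

['', '1ooqq', '1', 'jif']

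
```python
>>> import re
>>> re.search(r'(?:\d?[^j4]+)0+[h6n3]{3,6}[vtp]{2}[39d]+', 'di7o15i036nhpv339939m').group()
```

'di7o15i036nhpv339939'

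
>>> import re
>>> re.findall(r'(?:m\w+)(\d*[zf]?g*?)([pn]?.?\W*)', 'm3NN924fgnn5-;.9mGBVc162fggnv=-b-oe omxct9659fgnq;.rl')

Multiple groups make `findall` return tuples — one 2-tuple for each match.

[('', '-;.'), ('', '=-'), ('', ';.')]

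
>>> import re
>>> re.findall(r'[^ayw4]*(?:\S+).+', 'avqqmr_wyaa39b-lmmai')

['avqqmr_wyaa39b-lmmai']

The pattern matches zero or more of any character except [ayw4]; then one or more of a non-whitespace character (non-capturing group); then one or more of any character.
Scanning left to right: at [0:20] → 'avqqmr_wyaa39b-lmmai'.
With no groups in the pattern, `findall` gives back each whole match — 1 here.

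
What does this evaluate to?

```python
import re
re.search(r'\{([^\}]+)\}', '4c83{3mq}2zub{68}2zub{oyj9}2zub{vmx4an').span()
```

`re.search` tries every starting position until one works.
The match spans [4:9] → '{3mq}'.
Captured: group 1 = '3mq'.

(4, 9)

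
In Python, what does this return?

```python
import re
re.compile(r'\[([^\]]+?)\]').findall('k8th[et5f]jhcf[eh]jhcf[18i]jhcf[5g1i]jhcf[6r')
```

One capturing group, so `findall` returns just the captured substring from each match — 4 in all.

['et5f', 'eh', '18i', '5g1i']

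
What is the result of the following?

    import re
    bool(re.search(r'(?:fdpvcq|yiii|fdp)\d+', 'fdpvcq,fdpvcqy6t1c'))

`re.search` scans for the first position where the pattern succeeds.
Here the pattern never matches, so the call returns None, and `bool(None)` is False.

False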